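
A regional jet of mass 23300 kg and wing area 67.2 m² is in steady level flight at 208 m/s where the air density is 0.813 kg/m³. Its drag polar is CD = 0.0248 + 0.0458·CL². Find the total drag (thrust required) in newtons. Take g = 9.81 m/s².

Level flight ⇒ L = W = m·g = 23300 × 9.81 = 2.2857×10^5 N.
Dynamic pressure q = 0.5 × 0.813 × 208² = 17590 Pa.
CL = W/(q·S) = 2.2857×10^5 / (17590 × 67.2) = 0.1934.
CD = 0.0248 + 0.0458 × 0.1934² = 0.02651.
D = q·S·CD = 17590 × 67.2 × 0.02651 = 31330 N

D = 31300 N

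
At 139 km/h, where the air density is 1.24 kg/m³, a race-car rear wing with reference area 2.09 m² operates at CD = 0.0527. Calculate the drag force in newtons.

D = 102 N

Convert speed: v = 139 km/h ÷ 3.6 = 38.61 m/s.
Dynamic pressure q = ½ρv² = ½ × 1.24 × 38.61² = 924.3 Pa.
D = q·S·CD = 924.3 × 2.09 × 0.0527 = 102 N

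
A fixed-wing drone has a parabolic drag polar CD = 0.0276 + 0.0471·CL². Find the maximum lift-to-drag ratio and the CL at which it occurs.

For CD = CD0 + K·CL², (L/D)max occurs at CL* = √(CD0/K) and equals 1/(2√(K·CD0)).
(L/D)max = 1/(2√(0.0471 × 0.0276)) = 1/(2 × 0.03605) = 13.9
CL* = √(0.0276/0.0471) = 0.765

(L/D)max = 13.9, at CL = 0.765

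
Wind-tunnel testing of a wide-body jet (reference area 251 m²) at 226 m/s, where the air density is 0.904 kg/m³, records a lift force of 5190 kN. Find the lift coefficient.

CL = 0.896

From L = ½ρv²S·CL, rearranging gives CL = 2L/(ρv²S).
CL = 2 × 5.19×10^6 / (0.904 × 226² × 251) = 0.896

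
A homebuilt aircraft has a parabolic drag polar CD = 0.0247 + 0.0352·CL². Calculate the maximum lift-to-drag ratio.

For CD = CD0 + K·CL², (L/D)max occurs at CL* = √(CD0/K) and equals 1/(2√(K·CD0)).
(L/D)max = 1/(2√(0.0352 × 0.0247)) = 1/(2 × 0.02949) = 17

(L/D)max = 17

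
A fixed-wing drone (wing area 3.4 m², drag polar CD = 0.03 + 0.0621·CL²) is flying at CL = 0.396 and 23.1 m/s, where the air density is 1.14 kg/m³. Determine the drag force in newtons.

CD = 0.03 + 0.0621 × 0.396² = 0.03974
D = ½ρv²S·CD = ½ × 1.14 × 23.1² × 3.4 × 0.03974 = 41.1 N

D = 41.1 N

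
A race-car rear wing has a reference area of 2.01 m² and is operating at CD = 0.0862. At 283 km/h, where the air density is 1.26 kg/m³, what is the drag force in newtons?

D = 675 N

Convert speed: v = 283 km/h ÷ 3.6 = 78.61 m/s.
D = ½ρv²S·CD = ½ × 1.26 × 78.61² × 2.01 × 0.0862 = 675 N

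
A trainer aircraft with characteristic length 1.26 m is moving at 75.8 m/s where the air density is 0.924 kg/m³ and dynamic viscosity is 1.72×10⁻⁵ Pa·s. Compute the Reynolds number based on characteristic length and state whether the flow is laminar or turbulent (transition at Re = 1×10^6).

Re = 5.13×10^6 (turbulent)

Re = ρ·v·c/μ = 0.924 × 75.8 × 1.26 / (1.72×10⁻⁵) = 5.13×10^6
Since 5.13×10^6 > 1×10^6, the flow is turbulent.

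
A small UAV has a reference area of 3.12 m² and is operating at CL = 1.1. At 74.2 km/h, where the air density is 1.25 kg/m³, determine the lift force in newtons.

Convert speed: v = 74.2 km/h ÷ 3.6 = 20.61 m/s.
L = ½ρv²S·CL = ½ × 1.25 × 20.61² × 3.12 × 1.1 = 911 N

L = 911 N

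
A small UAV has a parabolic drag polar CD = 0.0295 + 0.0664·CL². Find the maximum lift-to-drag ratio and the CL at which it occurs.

For CD = CD0 + K·CL², (L/D)max occurs at CL* = √(CD0/K) and equals 1/(2√(K·CD0)).
(L/D)max = 1/(2√(0.0664 × 0.0295)) = 1/(2 × 0.04426) = 11.3
CL* = √(0.0295/0.0664) = 0.667

(L/D)max = 11.3, at CL = 0.667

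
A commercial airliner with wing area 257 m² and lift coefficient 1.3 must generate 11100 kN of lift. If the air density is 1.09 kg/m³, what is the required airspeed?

L = ½ρv²S·CL ⇒ v = √(2L/(ρ·S·CL))
v = √(2 × 1.11×10^7 / (1.09 × 257 × 1.3)) = √60960 = 247 m/s

v = 247 m/s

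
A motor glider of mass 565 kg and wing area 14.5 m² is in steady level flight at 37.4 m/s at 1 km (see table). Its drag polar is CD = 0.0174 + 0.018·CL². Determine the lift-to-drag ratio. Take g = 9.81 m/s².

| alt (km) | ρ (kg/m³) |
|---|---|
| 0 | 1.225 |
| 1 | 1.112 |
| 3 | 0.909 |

L/D = 22.6

At 1 km, from the table: ρ = 1.112 kg/m³.
Level flight ⇒ L = W = m·g = 565 × 9.81 = 5542.7 N.
q = ½ρv² = ½ × 1.112 × 37.4² = 777.7 Pa.
CL = W/(q·S) = 5542.7 / (777.7 × 14.5) = 0.4915.
CD = 0.0174 + 0.018 × 0.4915² = 0.02175.
L/D = CL/CD = 0.4915 / 0.02175 = 22.6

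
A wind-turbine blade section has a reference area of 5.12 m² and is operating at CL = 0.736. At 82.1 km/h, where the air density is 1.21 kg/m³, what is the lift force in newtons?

Convert speed: v = 82.1 km/h ÷ 3.6 = 22.81 m/s.
L = ½ρv²S·CL = ½ × 1.21 × 22.81² × 5.12 × 0.736 = 1190 N

L = 1190 N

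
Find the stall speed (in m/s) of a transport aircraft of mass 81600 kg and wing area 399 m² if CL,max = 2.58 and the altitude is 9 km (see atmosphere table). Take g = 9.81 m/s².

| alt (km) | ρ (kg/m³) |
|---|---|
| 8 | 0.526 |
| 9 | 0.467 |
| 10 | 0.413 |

At 9 km, from the table: ρ = 0.467 kg/m³.
Stall occurs when L = W at CL,max. W = mg = 81600 × 9.81 = 8.005×10^5 N.
From L = ½ρV²S·CL,max = W: V_stall = √(2W/(ρSCL,max)) = √(2·8.005×10^5/(0.467·399·2.58))
V_stall = √3330 = 57.7 m/s

V_stall = 57.7 m/s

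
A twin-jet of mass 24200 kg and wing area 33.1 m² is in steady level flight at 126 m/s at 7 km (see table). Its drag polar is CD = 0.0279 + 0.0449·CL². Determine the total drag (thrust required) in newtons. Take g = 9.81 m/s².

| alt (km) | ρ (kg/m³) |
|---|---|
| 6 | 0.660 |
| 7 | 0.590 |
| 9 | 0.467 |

At 7 km, from the table: ρ = 0.590 kg/m³.
In steady level flight, lift balances weight: W = mg = 24200 × 9.81 = 2.374×10^5 N.
Dynamic pressure q = 0.5 × 0.59 × 126² = 4683 Pa.
Required CL = L/(qS) = 2.374×10^5/(4683·33.1) = 1.531.
CD = 0.0279 + 0.0449 × 1.531² = 0.1332.
D = q·S·CD = 4683 × 33.1 × 0.1332 = 20650 N

D = 20600 N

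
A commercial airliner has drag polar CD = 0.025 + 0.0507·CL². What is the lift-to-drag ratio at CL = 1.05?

L/D = 13

CD = 0.025 + 0.0507 × 1.05² = 0.0809
L/D = CL/CD = 1.05 / 0.0809 = 13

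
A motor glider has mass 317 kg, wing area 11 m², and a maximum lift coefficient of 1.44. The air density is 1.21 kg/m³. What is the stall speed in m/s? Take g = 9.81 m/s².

V_stall = 18 m/s

Weight W = mg = 317 × 9.81 = 3110 N.
V_stall = √(2W/(ρ·S·CL,max)) = √(2 × 3110 / (1.21 × 11 × 1.44))
V_stall = √324.5 = 18 m/s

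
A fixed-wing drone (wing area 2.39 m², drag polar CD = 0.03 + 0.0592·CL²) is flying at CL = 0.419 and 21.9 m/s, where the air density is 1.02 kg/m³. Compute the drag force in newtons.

D = 23.6 N

CD = 0.03 + 0.0592 × 0.419² = 0.04039
D = ½ρv²S·CD = ½ × 1.02 × 21.9² × 2.39 × 0.04039 = 23.6 N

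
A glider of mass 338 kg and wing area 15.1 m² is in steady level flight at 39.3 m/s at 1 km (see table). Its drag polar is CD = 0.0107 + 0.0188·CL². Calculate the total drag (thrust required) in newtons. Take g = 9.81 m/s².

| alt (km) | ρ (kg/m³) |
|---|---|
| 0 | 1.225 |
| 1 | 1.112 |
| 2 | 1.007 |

D = 155 N

At 1 km, from the table: ρ = 1.112 kg/m³.
In steady level flight, lift balances weight: W = mg = 338 × 9.81 = 3315.8 N.
q = ½ρv² = ½ × 1.112 × 39.3² = 858.7 Pa.
Required CL = L/(qS) = 3315.8/(858.7·15.1) = 0.2557.
CD = 0.0107 + 0.0188 × 0.2557² = 0.01193.
D = q·S·CD = 858.7 × 15.1 × 0.01193 = 154.7 N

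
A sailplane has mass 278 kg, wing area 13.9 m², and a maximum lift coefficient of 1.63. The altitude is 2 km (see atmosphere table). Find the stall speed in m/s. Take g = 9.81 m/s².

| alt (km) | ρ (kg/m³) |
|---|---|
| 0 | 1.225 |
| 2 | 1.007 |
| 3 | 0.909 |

V_stall = 15.5 m/s

At 2 km, from the table: ρ = 1.007 kg/m³.
Stall occurs when L = W at CL,max. W = mg = 278 × 9.81 = 2727 N.
From L = ½ρV²S·CL,max = W: V_stall = √(2W/(ρSCL,max)) = √(2·2727/(1.007·13.9·1.63))
V_stall = √239.1 = 15.5 m/s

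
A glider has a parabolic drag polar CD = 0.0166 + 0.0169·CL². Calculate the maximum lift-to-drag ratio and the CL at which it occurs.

(L/D)max = 29.9, at CL = 0.991

For CD = CD0 + K·CL², (L/D)max occurs at CL* = √(CD0/K) and equals 1/(2√(K·CD0)).
(L/D)max = 1/(2√(0.0169 × 0.0166)) = 1/(2 × 0.01675) = 29.9
CL* = √(0.0166/0.0169) = 0.991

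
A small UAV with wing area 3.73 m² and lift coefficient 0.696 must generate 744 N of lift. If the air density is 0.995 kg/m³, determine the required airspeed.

v = 24 m/s

L = ½ρv²S·CL ⇒ v = √(2L/(ρ·S·CL))
v = √(2 × 744 / (0.995 × 3.73 × 0.696)) = √576.1 = 24 m/s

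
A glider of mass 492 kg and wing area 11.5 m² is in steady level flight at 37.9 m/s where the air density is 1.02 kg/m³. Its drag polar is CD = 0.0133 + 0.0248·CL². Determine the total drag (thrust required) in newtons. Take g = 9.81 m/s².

Level flight ⇒ L = W = m·g = 492 × 9.81 = 4826.5 N.
Dynamic pressure q = 0.5 × 1.02 × 37.9² = 732.6 Pa.
CL = W/(q·S) = 4826.5 / (732.6 × 11.5) = 0.5729.
CD = 0.0133 + 0.0248 × 0.5729² = 0.02144.
D = q·S·CD = 732.6 × 11.5 × 0.02144 = 180.6 N

D = 181 N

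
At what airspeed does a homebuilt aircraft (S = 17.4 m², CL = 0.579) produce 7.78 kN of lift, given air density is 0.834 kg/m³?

L = ½ρv²S·CL ⇒ v = √(2L/(ρ·S·CL))
v = √(2 × 7780 / (0.834 × 17.4 × 0.579)) = √1852 = 43 m/s

v = 43 m/s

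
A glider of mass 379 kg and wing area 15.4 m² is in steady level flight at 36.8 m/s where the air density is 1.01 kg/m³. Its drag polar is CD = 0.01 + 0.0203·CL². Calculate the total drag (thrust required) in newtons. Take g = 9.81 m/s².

D = 132 N

In steady level flight, lift balances weight: W = mg = 379 × 9.81 = 3718 N.
q = ½ρv² = ½ × 1.01 × 36.8² = 683.9 Pa.
CL = W/(q·S) = 3718 / (683.9 × 15.4) = 0.353.
CD = 0.01 + 0.0203 × 0.353² = 0.01253.
D = q·S·CD = 683.9 × 15.4 × 0.01253 = 132 N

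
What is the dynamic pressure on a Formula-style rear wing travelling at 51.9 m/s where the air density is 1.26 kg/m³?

q = 1700 Pa

q = ½ρv² = ½ × 1.26 × 51.9² = 1700 Pa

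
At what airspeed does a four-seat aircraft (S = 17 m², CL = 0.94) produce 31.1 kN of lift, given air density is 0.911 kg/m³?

L = ½ρv²S·CL ⇒ v = √(2L/(ρ·S·CL))
v = √(2 × 31100 / (0.911 × 17 × 0.94)) = √4273 = 65.4 m/s

v = 65.4 m/s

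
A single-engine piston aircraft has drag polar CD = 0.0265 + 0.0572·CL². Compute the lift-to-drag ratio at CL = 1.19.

CD = 0.0265 + 0.0572 × 1.19² = 0.1075
L/D = CL/CD = 1.19 / 0.1075 = 11.1

L/D = 11.1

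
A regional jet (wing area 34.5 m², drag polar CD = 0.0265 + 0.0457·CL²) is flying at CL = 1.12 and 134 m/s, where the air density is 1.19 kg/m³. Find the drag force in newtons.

D = 30900 N

CD = 0.0265 + 0.0457 × 1.12² = 0.08383
D = ½ρv²S·CD = ½ × 1.19 × 134² × 34.5 × 0.08383 = 30900 N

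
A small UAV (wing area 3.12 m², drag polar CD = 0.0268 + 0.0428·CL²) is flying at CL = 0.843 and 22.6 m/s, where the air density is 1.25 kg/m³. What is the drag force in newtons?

CD = 0.0268 + 0.0428 × 0.843² = 0.05722
D = ½ρv²S·CD = ½ × 1.25 × 22.6² × 3.12 × 0.05722 = 57 N

D = 57 N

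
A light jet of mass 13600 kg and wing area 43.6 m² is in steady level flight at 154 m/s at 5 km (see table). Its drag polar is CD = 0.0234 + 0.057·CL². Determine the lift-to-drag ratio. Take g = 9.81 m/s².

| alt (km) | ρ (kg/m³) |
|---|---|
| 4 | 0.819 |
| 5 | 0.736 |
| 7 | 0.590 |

L/D = 11.5

At 5 km, from the table: ρ = 0.736 kg/m³.
Level flight ⇒ L = W = m·g = 13600 × 9.81 = 1.3342×10^5 N.
Dynamic pressure q = 0.5 × 0.736 × 154² = 8727 Pa.
CL = W/(q·S) = 1.3342×10^5 / (8727 × 43.6) = 0.3506.
CD = 0.0234 + 0.057 × 0.3506² = 0.03041.
L/D = CL/CD = 0.3506 / 0.03041 = 11.5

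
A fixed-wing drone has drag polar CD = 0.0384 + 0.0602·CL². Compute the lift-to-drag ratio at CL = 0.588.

CD = 0.0384 + 0.0602 × 0.588² = 0.05921
L/D = CL/CD = 0.588 / 0.05921 = 9.93

L/D = 9.93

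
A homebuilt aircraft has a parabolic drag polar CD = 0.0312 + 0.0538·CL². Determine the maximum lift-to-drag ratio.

(L/D)max = 12.2

For CD = CD0 + K·CL², (L/D)max occurs at CL* = √(CD0/K) and equals 1/(2√(K·CD0)).
(L/D)max = 1/(2√(0.0538 × 0.0312)) = 1/(2 × 0.04097) = 12.2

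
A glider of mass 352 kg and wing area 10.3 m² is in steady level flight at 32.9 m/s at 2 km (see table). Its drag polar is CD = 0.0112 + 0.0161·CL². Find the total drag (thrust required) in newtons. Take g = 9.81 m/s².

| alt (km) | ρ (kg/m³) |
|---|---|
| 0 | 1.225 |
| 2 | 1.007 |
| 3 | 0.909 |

D = 97.1 N

At 2 km, from the table: ρ = 1.007 kg/m³.
Level flight ⇒ L = W = m·g = 352 × 9.81 = 3453.1 N.
Dynamic pressure q = 0.5 × 1.007 × 32.9² = 545 Pa.
CL = W/(q·S) = 3453.1 / (545 × 10.3) = 0.6152.
CD = 0.0112 + 0.0161 × 0.6152² = 0.01729.
D = q·S·CD = 545 × 10.3 × 0.01729 = 97.07 N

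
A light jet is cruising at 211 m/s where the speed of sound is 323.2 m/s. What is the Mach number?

M = 0.653

M = v/a = 211 / 323.2 = 0.653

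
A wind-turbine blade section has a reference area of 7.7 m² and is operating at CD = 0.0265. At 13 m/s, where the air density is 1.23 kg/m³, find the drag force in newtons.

D = 21.2 N

D = ½ρv²S·CD = ½ × 1.23 × 13² × 7.7 × 0.0265 = 21.2 N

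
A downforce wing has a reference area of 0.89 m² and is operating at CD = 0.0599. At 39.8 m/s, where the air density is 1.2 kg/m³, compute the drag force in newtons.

Dynamic pressure q = ½ρv² = ½ × 1.2 × 39.8² = 950.4 Pa.
D = q·S·CD = 950.4 × 0.89 × 0.0599 = 50.7 N

D = 50.7 N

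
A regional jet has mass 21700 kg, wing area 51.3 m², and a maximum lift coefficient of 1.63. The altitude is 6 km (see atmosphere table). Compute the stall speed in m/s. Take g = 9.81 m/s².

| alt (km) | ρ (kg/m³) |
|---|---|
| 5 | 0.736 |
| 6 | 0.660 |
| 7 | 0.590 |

V_stall = 87.8 m/s

At 6 km, from the table: ρ = 0.660 kg/m³.
Weight W = mg = 21700 × 9.81 = 2.129×10^5 N.
V_stall = √(2W/(ρ·S·CL,max)) = √(2 × 2.129×10^5 / (0.66 × 51.3 × 1.63))
V_stall = √7715 = 87.8 m/s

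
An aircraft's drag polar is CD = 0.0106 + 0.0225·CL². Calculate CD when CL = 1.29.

CD = 0.0106 + 0.0225 × 1.29² = 0.0106 + 0.03744 = 0.048

CD = 0.048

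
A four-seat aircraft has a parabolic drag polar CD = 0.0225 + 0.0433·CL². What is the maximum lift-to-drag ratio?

(L/D)max = 16

For CD = CD0 + K·CL², (L/D)max occurs at CL* = √(CD0/K) and equals 1/(2√(K·CD0)).
(L/D)max = 1/(2√(0.0433 × 0.0225)) = 1/(2 × 0.03121) = 16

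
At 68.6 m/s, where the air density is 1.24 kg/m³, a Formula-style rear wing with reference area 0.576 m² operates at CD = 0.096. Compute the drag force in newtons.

D = ½ρv²S·CD = ½ × 1.24 × 68.6² × 0.576 × 0.096 = 161 N

D = 161 N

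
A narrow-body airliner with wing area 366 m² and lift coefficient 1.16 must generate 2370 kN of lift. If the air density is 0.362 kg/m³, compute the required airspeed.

L = ½ρv²S·CL ⇒ v = √(2L/(ρ·S·CL))
v = √(2 × 2.37×10^6 / (0.362 × 366 × 1.16)) = √30840 = 176 m/s

v = 176 m/s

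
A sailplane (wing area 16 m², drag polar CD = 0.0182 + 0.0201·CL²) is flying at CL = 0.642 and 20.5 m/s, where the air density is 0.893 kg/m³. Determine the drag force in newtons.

CD = 0.0182 + 0.0201 × 0.642² = 0.02648
D = ½ρv²S·CD = ½ × 0.893 × 20.5² × 16 × 0.02648 = 79.5 N

D = 79.5 N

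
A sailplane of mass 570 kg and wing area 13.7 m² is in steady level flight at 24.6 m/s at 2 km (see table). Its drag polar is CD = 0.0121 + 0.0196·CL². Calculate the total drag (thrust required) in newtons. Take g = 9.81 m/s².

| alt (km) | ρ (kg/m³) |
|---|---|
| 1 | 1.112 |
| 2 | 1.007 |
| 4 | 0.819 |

At 2 km, from the table: ρ = 1.007 kg/m³.
In steady level flight, lift balances weight: W = mg = 570 × 9.81 = 5591.7 N.
Dynamic pressure q = 0.5 × 1.007 × 24.6² = 304.7 Pa.
Required CL = L/(qS) = 5591.7/(304.7·13.7) = 1.34.
CD = 0.0121 + 0.0196 × 1.34² = 0.04727.
D = q·S·CD = 304.7 × 13.7 × 0.04727 = 197.3 N

D = 197 N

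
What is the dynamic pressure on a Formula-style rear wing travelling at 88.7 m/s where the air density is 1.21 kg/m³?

q = 4760 Pa

q = ½ρv² = ½ × 1.21 × 88.7² = 4760 Pa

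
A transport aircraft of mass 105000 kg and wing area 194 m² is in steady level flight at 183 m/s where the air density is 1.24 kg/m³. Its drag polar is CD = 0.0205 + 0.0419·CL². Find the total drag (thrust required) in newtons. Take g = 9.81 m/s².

In steady level flight, lift balances weight: W = mg = 105000 × 9.81 = 1.03×10^6 N.
q = ½ρv² = ½ × 1.24 × 183² = 20760 Pa.
CL = W/(q·S) = 1.03×10^6 / (20760 × 194) = 0.2557.
CD = 0.0205 + 0.0419 × 0.2557² = 0.02324.
D = q·S·CD = 20760 × 194 × 0.02324 = 93610 N

D = 93600 N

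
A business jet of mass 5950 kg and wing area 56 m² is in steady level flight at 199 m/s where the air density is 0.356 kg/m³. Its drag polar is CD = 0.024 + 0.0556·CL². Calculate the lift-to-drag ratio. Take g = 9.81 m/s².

Level flight ⇒ L = W = m·g = 5950 × 9.81 = 58370 N.
q = ½ρv² = ½ × 0.356 × 199² = 7049 Pa.
Required CL = L/(qS) = 58370/(7049·56) = 0.1479.
CD = 0.024 + 0.0556 × 0.1479² = 0.02522.
L/D = CL/CD = 0.1479 / 0.02522 = 5.86

L/D = 5.86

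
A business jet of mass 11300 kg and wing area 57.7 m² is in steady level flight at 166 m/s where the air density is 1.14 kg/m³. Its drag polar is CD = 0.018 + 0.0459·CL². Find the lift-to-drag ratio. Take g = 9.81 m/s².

L/D = 6.55

Weight W = mg = 11300 × 9.81 = 1.1085×10^5 N; in level flight L = W.
q = ½ρv² = ½ × 1.14 × 166² = 15710 Pa.
CL = W/(q·S) = 1.1085×10^5 / (15710 × 57.7) = 0.1223.
CD = 0.018 + 0.0459 × 0.1223² = 0.01869.
L/D = CL/CD = 0.1223 / 0.01869 = 6.55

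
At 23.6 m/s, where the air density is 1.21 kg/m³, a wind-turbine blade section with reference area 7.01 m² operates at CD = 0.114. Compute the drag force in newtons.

Dynamic pressure q = ½ρv² = ½ × 1.21 × 23.6² = 337 Pa.
D = q·S·CD = 337 × 7.01 × 0.114 = 269 N

D = 269 N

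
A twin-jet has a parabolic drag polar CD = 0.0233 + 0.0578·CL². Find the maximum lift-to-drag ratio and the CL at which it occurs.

For CD = CD0 + K·CL², (L/D)max occurs at CL* = √(CD0/K) and equals 1/(2√(K·CD0)).
(L/D)max = 1/(2√(0.0578 × 0.0233)) = 1/(2 × 0.0367) = 13.6
CL* = √(0.0233/0.0578) = 0.635

(L/D)max = 13.6, at CL = 0.635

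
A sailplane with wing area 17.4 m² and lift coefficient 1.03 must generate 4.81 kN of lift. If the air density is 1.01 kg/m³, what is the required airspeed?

L = ½ρv²S·CL ⇒ v = √(2L/(ρ·S·CL))
v = √(2 × 4810 / (1.01 × 17.4 × 1.03)) = √531.5 = 23.1 m/s

v = 23.1 m/s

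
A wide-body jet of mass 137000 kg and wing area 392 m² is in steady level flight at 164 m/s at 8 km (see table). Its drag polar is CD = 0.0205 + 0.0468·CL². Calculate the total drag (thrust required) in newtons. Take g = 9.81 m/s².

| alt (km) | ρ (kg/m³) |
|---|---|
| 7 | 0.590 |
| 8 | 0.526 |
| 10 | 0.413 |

D = 87300 N

At 8 km, from the table: ρ = 0.526 kg/m³.
Weight W = mg = 137000 × 9.81 = 1.344×10^6 N; in level flight L = W.
Dynamic pressure q = 0.5 × 0.526 × 164² = 7074 Pa.
Required CL = L/(qS) = 1.344×10^6/(7074·392) = 0.4847.
CD = 0.0205 + 0.0468 × 0.4847² = 0.03149.
D = q·S·CD = 7074 × 392 × 0.03149 = 87330 N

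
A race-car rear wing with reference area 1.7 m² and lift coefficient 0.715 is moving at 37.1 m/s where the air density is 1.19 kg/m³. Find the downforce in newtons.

L = ½ρv²S·CL = ½ × 1.19 × 37.1² × 1.7 × 0.715 = 995 N

L = 995 N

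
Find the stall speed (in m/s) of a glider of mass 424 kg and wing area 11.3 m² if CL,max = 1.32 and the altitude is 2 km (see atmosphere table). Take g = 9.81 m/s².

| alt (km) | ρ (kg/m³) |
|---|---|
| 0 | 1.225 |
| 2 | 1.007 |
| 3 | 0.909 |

V_stall = 23.5 m/s

At 2 km, from the table: ρ = 1.007 kg/m³.
Stall occurs when L = W at CL,max. W = mg = 424 × 9.81 = 4159 N.
From L = ½ρV²S·CL,max = W: V_stall = √(2W/(ρSCL,max)) = √(2·4159/(1.007·11.3·1.32))
V_stall = √553.8 = 23.5 m/s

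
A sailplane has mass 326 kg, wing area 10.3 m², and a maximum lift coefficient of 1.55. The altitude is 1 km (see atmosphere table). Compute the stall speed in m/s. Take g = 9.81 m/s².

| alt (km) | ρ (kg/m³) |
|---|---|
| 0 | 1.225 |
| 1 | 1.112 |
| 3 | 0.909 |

At 1 km, from the table: ρ = 1.112 kg/m³.
Stall occurs when L = W at CL,max. W = mg = 326 × 9.81 = 3198 N.
V_stall = √(2W/(ρ·S·CL,max)) = √(2 × 3198 / (1.112 × 10.3 × 1.55))
V_stall = √360.3 = 19 m/s

V_stall = 19 m/s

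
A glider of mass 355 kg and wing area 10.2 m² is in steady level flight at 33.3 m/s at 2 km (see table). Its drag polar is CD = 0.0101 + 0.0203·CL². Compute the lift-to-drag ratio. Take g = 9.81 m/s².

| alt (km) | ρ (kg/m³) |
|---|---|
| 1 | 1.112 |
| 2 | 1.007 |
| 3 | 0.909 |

L/D = 34.6

At 2 km, from the table: ρ = 1.007 kg/m³.
Weight W = mg = 355 × 9.81 = 3482.6 N; in level flight L = W.
q = ½ρv² = ½ × 1.007 × 33.3² = 558.3 Pa.
CL = 2W/(ρv²S) = 2×3482.6/(1.007×33.3²×10.2) = 0.6115.
CD = 0.0101 + 0.0203 × 0.6115² = 0.01769.
L/D = CL/CD = 0.6115 / 0.01769 = 34.6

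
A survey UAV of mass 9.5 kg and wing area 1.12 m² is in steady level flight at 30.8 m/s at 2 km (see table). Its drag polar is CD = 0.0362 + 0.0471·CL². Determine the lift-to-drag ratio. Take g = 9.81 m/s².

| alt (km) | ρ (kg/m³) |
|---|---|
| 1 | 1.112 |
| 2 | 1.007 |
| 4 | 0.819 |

L/D = 4.63

At 2 km, from the table: ρ = 1.007 kg/m³.
In steady level flight, lift balances weight: W = mg = 9.5 × 9.81 = 93.195 N.
Dynamic pressure q = 0.5 × 1.007 × 30.8² = 477.6 Pa.
CL = 2W/(ρv²S) = 2×93.195/(1.007×30.8²×1.12) = 0.1742.
CD = 0.0362 + 0.0471 × 0.1742² = 0.03763.
L/D = CL/CD = 0.1742 / 0.03763 = 4.63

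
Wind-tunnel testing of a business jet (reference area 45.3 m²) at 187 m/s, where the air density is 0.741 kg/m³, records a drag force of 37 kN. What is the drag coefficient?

CD = 0.063

From D = ½ρv²S·CD, rearranging gives CD = 2D/(ρv²S).
CD = 2 × 37000 / (0.741 × 187² × 45.3) = 0.063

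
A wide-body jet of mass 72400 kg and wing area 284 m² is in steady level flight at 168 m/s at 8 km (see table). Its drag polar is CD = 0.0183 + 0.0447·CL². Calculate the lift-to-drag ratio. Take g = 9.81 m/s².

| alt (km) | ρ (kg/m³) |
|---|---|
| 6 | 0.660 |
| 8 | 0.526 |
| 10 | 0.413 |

L/D = 14.4

At 8 km, from the table: ρ = 0.526 kg/m³.
In steady level flight, lift balances weight: W = mg = 72400 × 9.81 = 7.1024×10^5 N.
q = ½ρv² = ½ × 0.526 × 168² = 7423 Pa.
Required CL = L/(qS) = 7.1024×10^5/(7423·284) = 0.3369.
CD = 0.0183 + 0.0447 × 0.3369² = 0.02337.
L/D = CL/CD = 0.3369 / 0.02337 = 14.4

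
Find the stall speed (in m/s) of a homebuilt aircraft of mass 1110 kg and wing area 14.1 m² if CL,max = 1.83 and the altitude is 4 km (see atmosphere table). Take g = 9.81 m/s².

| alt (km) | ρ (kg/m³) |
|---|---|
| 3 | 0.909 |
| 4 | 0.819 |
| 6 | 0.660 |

At 4 km, from the table: ρ = 0.819 kg/m³.
At stall, lift equals weight: L = W = m·g = 1110 × 9.81 = 10890 N.
V_stall = √(2W/(ρ·S·CL,max)) = √(2 × 10890 / (0.819 × 14.1 × 1.83))
V_stall = √1031 = 32.1 m/s

V_stall = 32.1 m/s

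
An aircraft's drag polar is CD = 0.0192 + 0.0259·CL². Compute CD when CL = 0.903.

CD = 0.0192 + 0.0259 × 0.903² = 0.0192 + 0.02112 = 0.0403

CD = 0.0403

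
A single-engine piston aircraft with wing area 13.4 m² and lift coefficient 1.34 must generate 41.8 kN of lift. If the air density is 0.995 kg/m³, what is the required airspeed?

v = 68.4 m/s

L = ½ρv²S·CL ⇒ v = √(2L/(ρ·S·CL))
v = √(2 × 41800 / (0.995 × 13.4 × 1.34)) = √4679 = 68.4 m/s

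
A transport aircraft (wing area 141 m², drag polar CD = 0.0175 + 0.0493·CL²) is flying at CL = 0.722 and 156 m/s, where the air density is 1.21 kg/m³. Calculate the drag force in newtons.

D = 89700 N

CD = 0.0175 + 0.0493 × 0.722² = 0.0432
D = ½ρv²S·CD = ½ × 1.21 × 156² × 141 × 0.0432 = 89700 N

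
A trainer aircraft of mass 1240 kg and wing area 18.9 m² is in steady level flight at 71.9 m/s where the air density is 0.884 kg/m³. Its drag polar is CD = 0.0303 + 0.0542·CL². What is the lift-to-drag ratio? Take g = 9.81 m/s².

L/D = 8.14

In steady level flight, lift balances weight: W = mg = 1240 × 9.81 = 12164 N.
Dynamic pressure q = 0.5 × 0.884 × 71.9² = 2285 Pa.
Required CL = L/(qS) = 12164/(2285·18.9) = 0.2817.
CD = 0.0303 + 0.0542 × 0.2817² = 0.0346.
L/D = CL/CD = 0.2817 / 0.0346 = 8.14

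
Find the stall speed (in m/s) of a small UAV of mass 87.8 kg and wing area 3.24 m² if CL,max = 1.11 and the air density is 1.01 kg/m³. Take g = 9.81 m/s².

Stall occurs when L = W at CL,max. W = mg = 87.8 × 9.81 = 861.3 N.
V_stall = √(2W/(ρ·S·CL,max)) = √(2 × 861.3 / (1.01 × 3.24 × 1.11))
V_stall = √474.2 = 21.8 m/s

V_stall = 21.8 m/s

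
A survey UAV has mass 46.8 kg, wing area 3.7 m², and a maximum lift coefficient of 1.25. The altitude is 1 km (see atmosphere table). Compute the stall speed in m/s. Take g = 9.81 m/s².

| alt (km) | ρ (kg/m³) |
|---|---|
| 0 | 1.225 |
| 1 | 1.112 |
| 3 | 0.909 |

V_stall = 13.4 m/s

At 1 km, from the table: ρ = 1.112 kg/m³.
Weight W = mg = 46.8 × 9.81 = 459.1 N.
From L = ½ρV²S·CL,max = W: V_stall = √(2W/(ρSCL,max)) = √(2·459.1/(1.112·3.7·1.25))
V_stall = √178.5 = 13.4 m/s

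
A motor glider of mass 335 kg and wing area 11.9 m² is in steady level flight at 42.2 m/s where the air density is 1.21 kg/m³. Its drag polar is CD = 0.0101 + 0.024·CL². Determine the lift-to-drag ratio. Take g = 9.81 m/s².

L/D = 22

Weight W = mg = 335 × 9.81 = 3286.4 N; in level flight L = W.
Dynamic pressure q = 0.5 × 1.21 × 42.2² = 1077 Pa.
CL = 2W/(ρv²S) = 2×3286.4/(1.21×42.2²×11.9) = 0.2563.
CD = 0.0101 + 0.024 × 0.2563² = 0.01168.
L/D = CL/CD = 0.2563 / 0.01168 = 22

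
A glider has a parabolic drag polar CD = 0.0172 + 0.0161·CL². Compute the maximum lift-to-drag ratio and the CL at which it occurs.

(L/D)max = 30, at CL = 1.03

For CD = CD0 + K·CL², (L/D)max occurs at CL* = √(CD0/K) and equals 1/(2√(K·CD0)).
(L/D)max = 1/(2√(0.0161 × 0.0172)) = 1/(2 × 0.01664) = 30
CL* = √(0.0172/0.0161) = 1.03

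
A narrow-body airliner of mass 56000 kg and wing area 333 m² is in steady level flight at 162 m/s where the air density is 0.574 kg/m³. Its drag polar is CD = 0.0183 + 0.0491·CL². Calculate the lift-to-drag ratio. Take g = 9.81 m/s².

Weight W = mg = 56000 × 9.81 = 5.4936×10^5 N; in level flight L = W.
q = ½ρv² = ½ × 0.574 × 162² = 7532 Pa.
CL = W/(q·S) = 5.4936×10^5 / (7532 × 333) = 0.219.
CD = 0.0183 + 0.0491 × 0.219² = 0.02066.
L/D = CL/CD = 0.219 / 0.02066 = 10.6

L/D = 10.6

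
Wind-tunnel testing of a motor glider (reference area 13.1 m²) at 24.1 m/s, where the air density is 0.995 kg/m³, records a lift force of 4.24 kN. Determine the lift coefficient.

From L = ½ρv²S·CL, rearranging gives CL = 2L/(ρv²S).
CL = 2 × 4240 / (0.995 × 24.1² × 13.1) = 1.12

CL = 1.12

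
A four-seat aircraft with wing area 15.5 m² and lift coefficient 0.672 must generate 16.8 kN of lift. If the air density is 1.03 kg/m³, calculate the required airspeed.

L = ½ρv²S·CL ⇒ v = √(2L/(ρ·S·CL))
v = √(2 × 16800 / (1.03 × 15.5 × 0.672)) = √3132 = 56 m/s

v = 56 m/s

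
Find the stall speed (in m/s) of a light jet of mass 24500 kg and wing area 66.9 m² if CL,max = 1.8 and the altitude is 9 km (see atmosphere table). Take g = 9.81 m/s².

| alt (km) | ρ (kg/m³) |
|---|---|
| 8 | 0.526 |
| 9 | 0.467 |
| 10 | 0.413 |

At 9 km, from the table: ρ = 0.467 kg/m³.
Stall occurs when L = W at CL,max. W = mg = 24500 × 9.81 = 2.403×10^5 N.
From L = ½ρV²S·CL,max = W: V_stall = √(2W/(ρSCL,max)) = √(2·2.403×10^5/(0.467·66.9·1.8))
V_stall = √8548 = 92.5 m/s

V_stall = 92.5 m/s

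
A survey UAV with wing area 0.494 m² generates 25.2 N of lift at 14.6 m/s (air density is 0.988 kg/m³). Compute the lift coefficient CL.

CL = 0.484

From L = ½ρv²S·CL, rearranging gives CL = 2L/(ρv²S).
CL = 2 × 25.2 / (0.988 × 14.6² × 0.494) = 0.484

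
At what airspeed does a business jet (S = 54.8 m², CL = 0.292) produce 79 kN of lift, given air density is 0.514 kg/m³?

v = 139 m/s

L = ½ρv²S·CL ⇒ v = √(2L/(ρ·S·CL))
v = √(2 × 79000 / (0.514 × 54.8 × 0.292)) = √19210 = 139 m/s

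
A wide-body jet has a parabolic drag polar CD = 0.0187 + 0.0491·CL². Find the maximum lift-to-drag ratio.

For CD = CD0 + K·CL², (L/D)max occurs at CL* = √(CD0/K) and equals 1/(2√(K·CD0)).
(L/D)max = 1/(2√(0.0491 × 0.0187)) = 1/(2 × 0.0303) = 16.5

(L/D)max = 16.5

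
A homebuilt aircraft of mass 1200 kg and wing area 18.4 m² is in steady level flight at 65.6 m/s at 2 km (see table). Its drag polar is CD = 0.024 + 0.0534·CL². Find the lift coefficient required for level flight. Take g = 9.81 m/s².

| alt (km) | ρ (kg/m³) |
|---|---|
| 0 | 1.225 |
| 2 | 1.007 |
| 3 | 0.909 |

CL = 0.295

At 2 km, from the table: ρ = 1.007 kg/m³.
Level flight ⇒ L = W = m·g = 1200 × 9.81 = 11772 N.
q = ½ρv² = ½ × 1.007 × 65.6² = 2167 Pa.
CL = W/(q·S) = 11772 / (2167 × 18.4) = 0.2953.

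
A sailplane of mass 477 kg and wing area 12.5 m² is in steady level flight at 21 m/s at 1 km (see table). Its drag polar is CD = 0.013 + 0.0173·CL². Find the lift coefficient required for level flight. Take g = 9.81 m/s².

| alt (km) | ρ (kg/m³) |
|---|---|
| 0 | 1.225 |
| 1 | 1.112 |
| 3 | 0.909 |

CL = 1.53

At 1 km, from the table: ρ = 1.112 kg/m³.
In steady level flight, lift balances weight: W = mg = 477 × 9.81 = 4679.4 N.
Dynamic pressure q = 0.5 × 1.112 × 21² = 245.2 Pa.
Required CL = L/(qS) = 4679.4/(245.2·12.5) = 1.527.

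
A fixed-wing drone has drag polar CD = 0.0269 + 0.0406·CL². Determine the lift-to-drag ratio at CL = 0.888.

L/D = 15.1

CD = 0.0269 + 0.0406 × 0.888² = 0.05891
L/D = CL/CD = 0.888 / 0.05891 = 15.1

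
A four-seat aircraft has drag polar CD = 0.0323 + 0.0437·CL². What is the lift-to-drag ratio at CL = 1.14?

L/D = 12.8

CD = 0.0323 + 0.0437 × 1.14² = 0.08909
L/D = CL/CD = 1.14 / 0.08909 = 12.8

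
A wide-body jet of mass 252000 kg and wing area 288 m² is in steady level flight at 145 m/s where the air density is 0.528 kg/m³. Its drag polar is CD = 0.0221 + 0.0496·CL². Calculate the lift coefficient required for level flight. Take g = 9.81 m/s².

CL = 1.55

In steady level flight, lift balances weight: W = mg = 252000 × 9.81 = 2.4721×10^6 N.
Dynamic pressure q = 0.5 × 0.528 × 145² = 5551 Pa.
CL = W/(q·S) = 2.4721×10^6 / (5551 × 288) = 1.546.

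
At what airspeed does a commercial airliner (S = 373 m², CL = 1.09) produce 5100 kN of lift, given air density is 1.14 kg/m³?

L = ½ρv²S·CL ⇒ v = √(2L/(ρ·S·CL))
v = √(2 × 5.1×10^6 / (1.14 × 373 × 1.09)) = √22010 = 148 m/s

v = 148 m/s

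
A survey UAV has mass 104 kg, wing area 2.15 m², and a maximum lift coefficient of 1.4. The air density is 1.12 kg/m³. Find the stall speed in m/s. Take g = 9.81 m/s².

V_stall = 24.6 m/s

At stall, lift equals weight: L = W = m·g = 104 × 9.81 = 1020 N.
V_stall = √(2W/(ρ·S·CL,max)) = √(2 × 1020 / (1.12 × 2.15 × 1.4))
V_stall = √605.3 = 24.6 m/s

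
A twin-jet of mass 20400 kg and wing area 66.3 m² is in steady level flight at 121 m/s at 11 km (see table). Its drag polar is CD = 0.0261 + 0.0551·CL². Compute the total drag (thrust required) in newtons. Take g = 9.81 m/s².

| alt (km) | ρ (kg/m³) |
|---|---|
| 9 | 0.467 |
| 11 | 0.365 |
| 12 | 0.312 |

At 11 km, from the table: ρ = 0.365 kg/m³.
Level flight ⇒ L = W = m·g = 20400 × 9.81 = 2.0012×10^5 N.
q = ½ρv² = ½ × 0.365 × 121² = 2672 Pa.
CL = 2W/(ρv²S) = 2×2.0012×10^5/(0.365×121²×66.3) = 1.13.
CD = 0.0261 + 0.0551 × 1.13² = 0.09642.
D = q·S·CD = 2672 × 66.3 × 0.09642 = 17080 N

D = 17100 N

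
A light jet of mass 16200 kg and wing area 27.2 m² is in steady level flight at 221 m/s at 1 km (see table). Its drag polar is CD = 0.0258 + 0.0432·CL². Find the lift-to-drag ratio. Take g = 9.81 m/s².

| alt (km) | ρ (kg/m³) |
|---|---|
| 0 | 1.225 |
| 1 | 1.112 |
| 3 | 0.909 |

At 1 km, from the table: ρ = 1.112 kg/m³.
In steady level flight, lift balances weight: W = mg = 16200 × 9.81 = 1.5892×10^5 N.
q = ½ρv² = ½ × 1.112 × 221² = 27160 Pa.
CL = 2W/(ρv²S) = 2×1.5892×10^5/(1.112×221²×27.2) = 0.2152.
CD = 0.0258 + 0.0432 × 0.2152² = 0.0278.
L/D = CL/CD = 0.2152 / 0.0278 = 7.74

L/D = 7.74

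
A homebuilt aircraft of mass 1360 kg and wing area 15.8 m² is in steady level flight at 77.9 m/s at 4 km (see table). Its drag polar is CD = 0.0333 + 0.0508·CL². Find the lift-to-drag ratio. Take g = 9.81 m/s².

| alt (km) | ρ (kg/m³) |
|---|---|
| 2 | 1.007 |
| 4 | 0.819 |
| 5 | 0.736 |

At 4 km, from the table: ρ = 0.819 kg/m³.
Weight W = mg = 1360 × 9.81 = 13342 N; in level flight L = W.
Dynamic pressure q = 0.5 × 0.819 × 77.9² = 2485 Pa.
Required CL = L/(qS) = 13342/(2485·15.8) = 0.3398.
CD = 0.0333 + 0.0508 × 0.3398² = 0.03917.
L/D = CL/CD = 0.3398 / 0.03917 = 8.68

L/D = 8.68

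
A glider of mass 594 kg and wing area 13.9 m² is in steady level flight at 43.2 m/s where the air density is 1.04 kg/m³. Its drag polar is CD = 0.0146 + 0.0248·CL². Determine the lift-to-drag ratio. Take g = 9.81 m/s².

L/D = 22.5

Weight W = mg = 594 × 9.81 = 5827.1 N; in level flight L = W.
q = ½ρv² = ½ × 1.04 × 43.2² = 970.4 Pa.
CL = W/(q·S) = 5827.1 / (970.4 × 13.9) = 0.432.
CD = 0.0146 + 0.0248 × 0.432² = 0.01923.
L/D = CL/CD = 0.432 / 0.01923 = 22.5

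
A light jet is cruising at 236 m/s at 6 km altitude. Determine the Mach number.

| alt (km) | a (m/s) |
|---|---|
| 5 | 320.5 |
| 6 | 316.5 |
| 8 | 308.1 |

At 6 km, from the table: a = 316.5 m/s.
M = v/a = 236 / 316.5 = 0.746

M = 0.746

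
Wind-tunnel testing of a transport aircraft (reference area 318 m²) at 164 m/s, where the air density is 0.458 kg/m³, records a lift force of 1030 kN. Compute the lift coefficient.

CL = 0.526

From L = ½ρv²S·CL, rearranging gives CL = 2L/(ρv²S).
CL = 2 × 1.03×10^6 / (0.458 × 164² × 318) = 0.526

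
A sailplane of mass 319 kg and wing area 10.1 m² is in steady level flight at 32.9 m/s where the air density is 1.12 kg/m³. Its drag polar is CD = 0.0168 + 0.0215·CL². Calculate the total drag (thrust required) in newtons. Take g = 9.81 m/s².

D = 137 N

Level flight ⇒ L = W = m·g = 319 × 9.81 = 3129.4 N.
Dynamic pressure q = 0.5 × 1.12 × 32.9² = 606.1 Pa.
CL = W/(q·S) = 3129.4 / (606.1 × 10.1) = 0.5112.
CD = 0.0168 + 0.0215 × 0.5112² = 0.02242.
D = q·S·CD = 606.1 × 10.1 × 0.02242 = 137.2 N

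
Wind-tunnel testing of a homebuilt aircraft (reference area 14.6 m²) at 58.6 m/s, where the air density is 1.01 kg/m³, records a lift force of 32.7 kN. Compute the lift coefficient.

From L = ½ρv²S·CL, rearranging gives CL = 2L/(ρv²S).
CL = 2 × 32700 / (1.01 × 58.6² × 14.6) = 1.29

CL = 1.29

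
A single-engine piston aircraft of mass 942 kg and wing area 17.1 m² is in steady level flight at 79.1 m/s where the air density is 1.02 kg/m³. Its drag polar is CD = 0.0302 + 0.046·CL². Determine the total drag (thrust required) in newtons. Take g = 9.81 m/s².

Level flight ⇒ L = W = m·g = 942 × 9.81 = 9241 N.
q = ½ρv² = ½ × 1.02 × 79.1² = 3191 Pa.
Required CL = L/(qS) = 9241/(3191·17.1) = 0.1694.
CD = 0.0302 + 0.046 × 0.1694² = 0.03152.
D = q·S·CD = 3191 × 17.1 × 0.03152 = 1720 N

D = 1720 N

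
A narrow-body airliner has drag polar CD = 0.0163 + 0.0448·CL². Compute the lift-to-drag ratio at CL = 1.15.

L/D = 15.2

CD = 0.0163 + 0.0448 × 1.15² = 0.07555
L/D = CL/CD = 1.15 / 0.07555 = 15.2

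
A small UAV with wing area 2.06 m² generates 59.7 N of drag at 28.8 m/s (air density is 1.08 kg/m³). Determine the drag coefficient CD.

CD = 0.0647

From D = ½ρv²S·CD, rearranging gives CD = 2D/(ρv²S).
CD = 2 × 59.7 / (1.08 × 28.8² × 2.06) = 0.0647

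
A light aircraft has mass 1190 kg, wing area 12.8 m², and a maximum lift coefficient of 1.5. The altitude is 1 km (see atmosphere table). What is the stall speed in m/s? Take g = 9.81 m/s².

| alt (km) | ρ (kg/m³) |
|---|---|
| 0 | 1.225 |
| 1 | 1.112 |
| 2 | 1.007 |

At 1 km, from the table: ρ = 1.112 kg/m³.
At stall, lift equals weight: L = W = m·g = 1190 × 9.81 = 11670 N.
V_stall = √(2W/(ρ·S·CL,max)) = √(2 × 11670 / (1.112 × 12.8 × 1.5))
V_stall = √1094 = 33.1 m/s

V_stall = 33.1 m/s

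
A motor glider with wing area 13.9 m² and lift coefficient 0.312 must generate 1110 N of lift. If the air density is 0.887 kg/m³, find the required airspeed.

v = 24 m/s

L = ½ρv²S·CL ⇒ v = √(2L/(ρ·S·CL))
v = √(2 × 1110 / (0.887 × 13.9 × 0.312)) = √577.1 = 24 m/s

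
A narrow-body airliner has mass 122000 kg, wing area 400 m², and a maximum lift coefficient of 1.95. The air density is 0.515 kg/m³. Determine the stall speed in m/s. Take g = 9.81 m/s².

At stall, lift equals weight: L = W = m·g = 122000 × 9.81 = 1.197×10^6 N.
V_stall = √(2W/(ρ·S·CL,max)) = √(2 × 1.197×10^6 / (0.515 × 400 × 1.95))
V_stall = √5959 = 77.2 m/s

V_stall = 77.2 m/s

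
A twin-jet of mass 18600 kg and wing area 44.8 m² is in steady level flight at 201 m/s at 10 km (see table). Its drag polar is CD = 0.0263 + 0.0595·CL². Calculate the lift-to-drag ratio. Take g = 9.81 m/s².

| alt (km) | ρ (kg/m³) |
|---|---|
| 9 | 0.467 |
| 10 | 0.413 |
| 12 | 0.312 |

L/D = 12.1

At 10 km, from the table: ρ = 0.413 kg/m³.
In steady level flight, lift balances weight: W = mg = 18600 × 9.81 = 1.8247×10^5 N.
Dynamic pressure q = 0.5 × 0.413 × 201² = 8343 Pa.
CL = 2W/(ρv²S) = 2×1.8247×10^5/(0.413×201²×44.8) = 0.4882.
CD = 0.0263 + 0.0595 × 0.4882² = 0.04048.
L/D = CL/CD = 0.4882 / 0.04048 = 12.1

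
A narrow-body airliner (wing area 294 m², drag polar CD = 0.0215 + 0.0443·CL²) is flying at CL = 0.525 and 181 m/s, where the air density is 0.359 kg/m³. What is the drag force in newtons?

D = 58300 N

CD = 0.0215 + 0.0443 × 0.525² = 0.03371
D = ½ρv²S·CD = ½ × 0.359 × 181² × 294 × 0.03371 = 58300 N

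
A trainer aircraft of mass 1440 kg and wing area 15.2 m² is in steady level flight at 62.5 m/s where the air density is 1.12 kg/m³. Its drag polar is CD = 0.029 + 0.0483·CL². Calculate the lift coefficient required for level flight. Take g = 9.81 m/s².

CL = 0.425

In steady level flight, lift balances weight: W = mg = 1440 × 9.81 = 14126 N.
q = ½ρv² = ½ × 1.12 × 62.5² = 2188 Pa.
CL = W/(q·S) = 14126 / (2188 × 15.2) = 0.4249.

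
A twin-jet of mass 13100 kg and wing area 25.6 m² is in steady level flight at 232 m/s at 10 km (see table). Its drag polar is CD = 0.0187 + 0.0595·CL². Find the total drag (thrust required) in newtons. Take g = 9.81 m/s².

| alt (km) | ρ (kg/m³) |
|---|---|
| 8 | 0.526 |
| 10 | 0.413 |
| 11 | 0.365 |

At 10 km, from the table: ρ = 0.413 kg/m³.
Weight W = mg = 13100 × 9.81 = 1.2851×10^5 N; in level flight L = W.
q = ½ρv² = ½ × 0.413 × 232² = 11110 Pa.
CL = W/(q·S) = 1.2851×10^5 / (11110 × 25.6) = 0.4517.
CD = 0.0187 + 0.0595 × 0.4517² = 0.03084.
D = q·S·CD = 11110 × 25.6 × 0.03084 = 8774 N

D = 8770 N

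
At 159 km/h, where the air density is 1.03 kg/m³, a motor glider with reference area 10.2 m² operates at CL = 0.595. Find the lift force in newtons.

L = 6100 N

Convert speed: v = 159 km/h ÷ 3.6 = 44.17 m/s.
Dynamic pressure q = ½ρv² = ½ × 1.03 × 44.17² = 1005 Pa.
L = q·S·CL = 1005 × 10.2 × 0.595 = 6100 N ≈ 6.1 kN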